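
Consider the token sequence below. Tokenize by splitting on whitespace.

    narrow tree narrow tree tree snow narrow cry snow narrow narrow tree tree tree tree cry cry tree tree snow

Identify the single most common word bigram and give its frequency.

Bigram frequencies (highest first):
  tree tree: 5
  narrow tree: 3
  tree snow: 2
  snow narrow: 2
  tree narrow: 1
  narrow cry: 1
  … (5 more, each ≤ 1)

"tree tree", 5 times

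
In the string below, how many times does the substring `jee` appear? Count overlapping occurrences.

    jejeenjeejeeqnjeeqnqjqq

Sliding a length-3 window over the 23 characters (21 positions):
  position 3–5: jee
  position 7–9: jee
  position 10–12: jee
  position 15–17: jee

4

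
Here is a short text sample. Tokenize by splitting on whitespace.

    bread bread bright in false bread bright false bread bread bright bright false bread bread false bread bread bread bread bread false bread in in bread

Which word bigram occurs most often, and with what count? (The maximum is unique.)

Bigram frequencies (highest first):
  bread bread: 7
  false bread: 5
  bread bright: 3
  bright false: 2
  bread false: 2
  bright in: 1
  … (5 more, each ≤ 1)

"bread bread", 7 times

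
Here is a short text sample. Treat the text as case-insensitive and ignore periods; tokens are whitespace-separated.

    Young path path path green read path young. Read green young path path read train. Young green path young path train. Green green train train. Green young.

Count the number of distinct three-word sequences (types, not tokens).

27 tokens → 25 trigram windows in total.
Repeated trigrams (each contributes count−1 duplicates):
  young path path: 2
1 duplicate windows → 25 − 1 = 24 distinct.

24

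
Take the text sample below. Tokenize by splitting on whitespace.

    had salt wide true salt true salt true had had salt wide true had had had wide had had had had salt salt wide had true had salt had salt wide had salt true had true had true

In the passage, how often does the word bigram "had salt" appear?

6

Scanning the 37 overlapping bigram windows for "had salt":
  position 1–2: had salt
  position 10–11: had salt
  position 21–22: had salt
  position 27–28: had salt
  position 29–30: had salt
  position 32–33: had salt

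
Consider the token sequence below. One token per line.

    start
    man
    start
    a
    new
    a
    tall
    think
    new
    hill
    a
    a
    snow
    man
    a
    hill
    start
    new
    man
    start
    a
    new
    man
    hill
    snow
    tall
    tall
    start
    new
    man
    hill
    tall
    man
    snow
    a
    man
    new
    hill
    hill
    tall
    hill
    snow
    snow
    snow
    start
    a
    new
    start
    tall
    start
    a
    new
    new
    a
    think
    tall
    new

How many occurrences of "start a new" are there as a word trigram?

4

Scanning the 55 overlapping trigram windows for "start a new":
  position 3–5: start a new
  position 20–22: start a new
  position 45–47: start a new
  position 50–52: start a new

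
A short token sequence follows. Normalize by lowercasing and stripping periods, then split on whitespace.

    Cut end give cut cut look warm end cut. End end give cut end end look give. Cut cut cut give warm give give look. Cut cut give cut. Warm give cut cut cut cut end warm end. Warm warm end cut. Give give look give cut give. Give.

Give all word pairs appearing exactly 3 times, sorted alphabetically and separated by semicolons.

give give; warm end

Bigram counts meeting the condition (exactly 3 times):
  give give: 3
  warm end: 3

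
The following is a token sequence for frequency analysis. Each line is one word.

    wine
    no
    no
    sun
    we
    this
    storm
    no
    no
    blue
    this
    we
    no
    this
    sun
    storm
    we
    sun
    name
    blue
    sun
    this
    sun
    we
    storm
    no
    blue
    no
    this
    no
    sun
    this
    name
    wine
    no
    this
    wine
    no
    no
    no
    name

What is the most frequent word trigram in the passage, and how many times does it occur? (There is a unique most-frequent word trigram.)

"wine no no", 2 times

Trigram frequencies (highest first):
  wine no no: 2
  no no sun: 1
  no sun we: 1
  sun we this: 1
  we this storm: 1
  this storm no: 1
  … (32 more, each ≤ 1)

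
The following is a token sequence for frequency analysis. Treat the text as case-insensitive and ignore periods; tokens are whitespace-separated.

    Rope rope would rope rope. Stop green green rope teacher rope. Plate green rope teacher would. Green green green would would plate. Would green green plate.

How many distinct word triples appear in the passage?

26 tokens → 24 trigram windows in total.
Repeated trigrams (each contributes count−1 duplicates):
  green rope teacher: 2
  would green green: 2
2 duplicate windows → 24 − 2 = 22 distinct.

22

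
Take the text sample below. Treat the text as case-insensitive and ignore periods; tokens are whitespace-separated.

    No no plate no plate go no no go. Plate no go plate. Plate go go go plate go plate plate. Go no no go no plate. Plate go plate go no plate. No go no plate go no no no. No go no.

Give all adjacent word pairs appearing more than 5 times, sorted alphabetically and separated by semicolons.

Bigram counts meeting the condition (more than 5 times):
  go no: 7
  no no: 6
  plate go: 7

go no; no no; plate go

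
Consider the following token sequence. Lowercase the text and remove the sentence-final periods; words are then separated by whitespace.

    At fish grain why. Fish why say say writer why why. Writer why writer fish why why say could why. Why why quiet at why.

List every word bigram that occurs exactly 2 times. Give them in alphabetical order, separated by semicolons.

Bigram counts meeting the condition (exactly 2 times):
  fish why: 2
  why say: 2
  why writer: 2
  writer why: 2

fish why; why say; why writer; writer why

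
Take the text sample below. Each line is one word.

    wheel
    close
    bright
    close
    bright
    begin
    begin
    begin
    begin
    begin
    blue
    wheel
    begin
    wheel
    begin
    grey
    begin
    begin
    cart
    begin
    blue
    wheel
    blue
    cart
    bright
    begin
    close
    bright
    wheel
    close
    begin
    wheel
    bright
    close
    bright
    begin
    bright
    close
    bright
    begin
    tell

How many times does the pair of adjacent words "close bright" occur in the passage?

5

Scanning the 40 overlapping bigram windows for "close bright":
  position 2–3: close bright
  position 4–5: close bright
  position 27–28: close bright
  position 34–35: close bright
  position 38–39: close bright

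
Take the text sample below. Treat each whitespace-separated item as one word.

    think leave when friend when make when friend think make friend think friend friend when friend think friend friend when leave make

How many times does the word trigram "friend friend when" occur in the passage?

Scanning the 20 overlapping trigram windows for "friend friend when":
  position 13–15: friend friend when
  position 18–20: friend friend when

2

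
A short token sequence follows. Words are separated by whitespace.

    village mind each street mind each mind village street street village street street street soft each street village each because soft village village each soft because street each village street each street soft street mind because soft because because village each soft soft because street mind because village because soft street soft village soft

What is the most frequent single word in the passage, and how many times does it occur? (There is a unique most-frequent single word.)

Unigram frequencies (highest first):
  street: 13
  village: 10
  soft: 10
  each: 8
  because: 8
  mind: 5

"street", 13 times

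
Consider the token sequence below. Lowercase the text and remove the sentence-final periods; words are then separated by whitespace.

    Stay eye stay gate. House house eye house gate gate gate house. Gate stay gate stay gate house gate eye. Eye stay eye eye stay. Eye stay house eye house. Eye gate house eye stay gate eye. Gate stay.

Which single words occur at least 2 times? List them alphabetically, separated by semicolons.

eye; gate; house; stay

Unigram counts meeting the condition (at least 2 times):
  eye: 11
  gate: 11
  house: 8
  stay: 9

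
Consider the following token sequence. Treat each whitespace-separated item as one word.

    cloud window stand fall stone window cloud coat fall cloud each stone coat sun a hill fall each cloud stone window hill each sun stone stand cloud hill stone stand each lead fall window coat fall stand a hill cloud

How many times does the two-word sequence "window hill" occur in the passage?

1

Scanning the 39 overlapping bigram windows for "window hill":
  position 21–22: window hill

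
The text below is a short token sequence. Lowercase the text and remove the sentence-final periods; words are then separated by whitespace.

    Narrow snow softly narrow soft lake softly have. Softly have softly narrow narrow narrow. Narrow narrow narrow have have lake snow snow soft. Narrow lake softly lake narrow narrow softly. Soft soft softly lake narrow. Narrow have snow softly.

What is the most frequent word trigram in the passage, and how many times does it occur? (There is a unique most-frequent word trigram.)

Trigram frequencies (highest first):
  narrow narrow narrow: 4
  softly have softly: 2
  narrow narrow have: 2
  softly lake narrow: 2
  lake narrow narrow: 2
  narrow snow softly: 1
  … (24 more, each ≤ 1)

"narrow narrow narrow", 4 times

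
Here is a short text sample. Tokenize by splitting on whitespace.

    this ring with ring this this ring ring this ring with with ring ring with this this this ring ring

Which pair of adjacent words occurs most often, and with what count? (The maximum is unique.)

"this ring", 4 times

Bigram frequencies (highest first):
  this ring: 4
  ring with: 3
  this this: 3
  ring ring: 3
  with ring: 2
  ring this: 2
  … (2 more, each ≤ 1)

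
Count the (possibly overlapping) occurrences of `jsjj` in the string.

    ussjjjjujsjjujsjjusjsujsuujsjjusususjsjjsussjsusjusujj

4

Sliding a length-4 window over the 54 characters (51 positions):
  position 9–12: jsjj
  position 14–17: jsjj
  position 27–30: jsjj
  position 37–40: jsjj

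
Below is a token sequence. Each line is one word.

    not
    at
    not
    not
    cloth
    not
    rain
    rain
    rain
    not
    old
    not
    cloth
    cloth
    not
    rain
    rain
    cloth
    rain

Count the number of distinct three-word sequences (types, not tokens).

19 tokens → 17 trigram windows in total.
Repeated trigrams (each contributes count−1 duplicates):
  cloth not rain: 2
  not rain rain: 2
2 duplicate windows → 17 − 2 = 15 distinct.

15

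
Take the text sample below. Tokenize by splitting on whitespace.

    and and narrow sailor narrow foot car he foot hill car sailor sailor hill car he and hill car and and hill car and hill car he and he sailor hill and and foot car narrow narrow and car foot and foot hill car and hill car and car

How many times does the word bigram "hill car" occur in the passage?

Scanning the 48 overlapping bigram windows for "hill car":
  position 10–11: hill car
  position 14–15: hill car
  position 18–19: hill car
  position 22–23: hill car
  position 25–26: hill car
  position 43–44: hill car
  position 46–47: hill car

7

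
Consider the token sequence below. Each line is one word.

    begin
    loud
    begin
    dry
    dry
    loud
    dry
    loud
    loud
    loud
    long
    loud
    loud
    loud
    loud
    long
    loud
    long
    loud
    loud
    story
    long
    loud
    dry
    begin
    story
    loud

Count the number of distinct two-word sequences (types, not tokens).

27 tokens → 26 bigram windows in total.
Repeated bigrams (each contributes count−1 duplicates):
  loud loud: 6
  long loud: 4
  loud long: 3
  dry loud: 2
  loud dry: 2
12 duplicate windows → 26 − 12 = 14 distinct.

14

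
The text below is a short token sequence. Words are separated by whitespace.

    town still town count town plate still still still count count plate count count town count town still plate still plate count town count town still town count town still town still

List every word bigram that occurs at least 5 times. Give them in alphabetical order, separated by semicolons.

Bigram counts meeting the condition (at least 5 times):
  count town: 6
  town still: 5

count town; town still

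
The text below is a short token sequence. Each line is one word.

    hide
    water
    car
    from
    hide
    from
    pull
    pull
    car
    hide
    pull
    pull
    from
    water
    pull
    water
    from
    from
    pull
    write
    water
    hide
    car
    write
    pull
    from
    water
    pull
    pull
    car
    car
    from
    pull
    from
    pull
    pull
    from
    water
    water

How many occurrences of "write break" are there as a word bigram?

Scanning the 38 overlapping bigram windows for "write break":
  (none found)

0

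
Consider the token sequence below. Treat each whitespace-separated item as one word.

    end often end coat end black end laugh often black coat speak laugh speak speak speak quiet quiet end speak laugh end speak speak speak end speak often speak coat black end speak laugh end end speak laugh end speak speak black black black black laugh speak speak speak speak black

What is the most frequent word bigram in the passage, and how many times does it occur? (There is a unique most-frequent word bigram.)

"speak speak", 8 times

Bigram frequencies (highest first):
  speak speak: 8
  end speak: 6
  speak laugh: 4
  laugh end: 3
  black black: 3
  black end: 2
  … (22 more, each ≤ 2)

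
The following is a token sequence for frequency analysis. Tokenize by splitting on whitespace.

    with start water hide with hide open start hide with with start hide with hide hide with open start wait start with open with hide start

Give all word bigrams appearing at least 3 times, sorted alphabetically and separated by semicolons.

Bigram counts meeting the condition (at least 3 times):
  hide with: 4
  with hide: 3

hide with; with hide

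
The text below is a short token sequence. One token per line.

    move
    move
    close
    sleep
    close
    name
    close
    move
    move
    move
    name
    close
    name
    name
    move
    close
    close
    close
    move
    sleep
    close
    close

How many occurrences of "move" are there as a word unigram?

7

Scanning the 22 tokens for "move":
  position 1: move
  position 2: move
  position 8: move
  position 9: move
  position 10: move
  position 15: move
  position 19: move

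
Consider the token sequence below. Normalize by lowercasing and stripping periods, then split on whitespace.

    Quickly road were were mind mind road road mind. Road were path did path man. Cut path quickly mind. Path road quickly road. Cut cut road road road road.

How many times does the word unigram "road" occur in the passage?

10

Scanning the 29 tokens for "road":
  position 2: road
  position 7: road
  position 8: road
  position 10: road
  position 21: road
  position 23: road
  position 26: road
  position 27: road
  position 28: road
  position 29: road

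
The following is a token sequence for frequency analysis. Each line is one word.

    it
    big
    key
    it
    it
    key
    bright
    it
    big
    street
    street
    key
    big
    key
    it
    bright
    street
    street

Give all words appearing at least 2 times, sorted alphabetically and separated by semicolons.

big; bright; it; key; street

Unigram counts meeting the condition (at least 2 times):
  big: 3
  bright: 2
  it: 5
  key: 4
  street: 4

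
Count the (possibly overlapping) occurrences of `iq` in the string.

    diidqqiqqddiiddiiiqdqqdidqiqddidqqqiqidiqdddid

5

Sliding a length-2 window over the 46 characters (45 positions):
  position 7–8: iq
  position 18–19: iq
  position 27–28: iq
  position 36–37: iq
  position 40–41: iq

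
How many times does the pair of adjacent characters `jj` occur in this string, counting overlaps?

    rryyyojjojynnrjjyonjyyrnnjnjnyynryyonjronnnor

Sliding a length-2 window over the 45 characters (44 positions):
  position 7–8: jj
  position 15–16: jj

2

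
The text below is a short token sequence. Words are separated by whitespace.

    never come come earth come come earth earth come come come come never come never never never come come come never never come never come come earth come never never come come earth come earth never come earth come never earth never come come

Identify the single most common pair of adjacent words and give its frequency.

"come come", 10 times

Bigram frequencies (highest first):
  come come: 10
  never come: 8
  come earth: 6
  come never: 6
  earth come: 5
  never never: 4
  … (3 more, each ≤ 2)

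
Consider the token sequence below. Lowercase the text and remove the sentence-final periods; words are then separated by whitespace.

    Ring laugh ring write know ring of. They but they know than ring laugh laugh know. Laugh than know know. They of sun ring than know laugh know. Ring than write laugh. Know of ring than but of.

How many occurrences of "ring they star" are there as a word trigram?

Scanning the 36 overlapping trigram windows for "ring they star":
  (none found)

0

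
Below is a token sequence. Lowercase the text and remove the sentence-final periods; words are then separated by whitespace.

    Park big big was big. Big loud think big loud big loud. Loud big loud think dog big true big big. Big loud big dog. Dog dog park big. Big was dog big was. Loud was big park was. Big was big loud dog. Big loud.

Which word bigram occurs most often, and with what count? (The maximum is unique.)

"big loud", 7 times

Bigram frequencies (highest first):
  big loud: 7
  big big: 5
  big was: 4
  was big: 4
  loud big: 3
  dog big: 3
  … (16 more, each ≤ 2)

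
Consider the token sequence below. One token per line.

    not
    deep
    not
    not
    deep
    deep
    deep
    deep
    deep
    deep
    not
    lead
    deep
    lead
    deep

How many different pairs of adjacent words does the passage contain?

7

15 tokens → 14 bigram windows in total.
Repeated bigrams (each contributes count−1 duplicates):
  deep deep: 5
  deep not: 2
  lead deep: 2
  not deep: 2
7 duplicate windows → 14 − 7 = 7 distinct.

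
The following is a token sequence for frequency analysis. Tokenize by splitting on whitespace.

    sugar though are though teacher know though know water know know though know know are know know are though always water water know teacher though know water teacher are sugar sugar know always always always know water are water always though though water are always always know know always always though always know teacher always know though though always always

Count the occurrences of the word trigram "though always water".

Scanning the 58 overlapping trigram windows for "though always water":
  position 19–21: though always water

1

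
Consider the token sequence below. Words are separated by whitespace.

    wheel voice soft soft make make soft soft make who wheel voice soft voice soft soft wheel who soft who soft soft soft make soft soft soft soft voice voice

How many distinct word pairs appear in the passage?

14

30 tokens → 29 bigram windows in total.
Repeated bigrams (each contributes count−1 duplicates):
  soft soft: 8
  soft make: 3
  voice soft: 3
  make soft: 2
  soft voice: 2
  wheel voice: 2
  who soft: 2
15 duplicate windows → 29 − 15 = 14 distinct.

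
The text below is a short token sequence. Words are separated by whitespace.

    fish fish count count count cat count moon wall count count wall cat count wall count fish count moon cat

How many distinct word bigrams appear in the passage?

20 tokens → 19 bigram windows in total.
Repeated bigrams (each contributes count−1 duplicates):
  count count: 3
  cat count: 2
  count moon: 2
  count wall: 2
  fish count: 2
  wall count: 2
7 duplicate windows → 19 − 7 = 12 distinct.

12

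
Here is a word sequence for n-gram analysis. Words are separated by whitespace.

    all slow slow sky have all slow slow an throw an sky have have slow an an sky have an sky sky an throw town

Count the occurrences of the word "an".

6

Scanning the 25 tokens for "an":
  position 9: an
  position 11: an
  position 16: an
  position 17: an
  position 20: an
  position 23: an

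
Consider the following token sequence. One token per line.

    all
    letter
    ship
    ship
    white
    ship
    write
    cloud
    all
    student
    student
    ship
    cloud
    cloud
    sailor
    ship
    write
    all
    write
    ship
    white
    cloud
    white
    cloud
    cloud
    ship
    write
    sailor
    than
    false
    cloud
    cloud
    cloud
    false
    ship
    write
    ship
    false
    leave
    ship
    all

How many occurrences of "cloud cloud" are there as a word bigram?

4

Scanning the 40 overlapping bigram windows for "cloud cloud":
  position 13–14: cloud cloud
  position 24–25: cloud cloud
  position 31–32: cloud cloud
  position 32–33: cloud cloud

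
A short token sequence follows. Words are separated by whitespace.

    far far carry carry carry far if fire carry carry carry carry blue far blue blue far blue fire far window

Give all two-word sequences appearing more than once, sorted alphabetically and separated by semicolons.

blue far; carry carry; far blue

Bigram counts meeting the condition (more than once):
  blue far: 2
  carry carry: 5
  far blue: 2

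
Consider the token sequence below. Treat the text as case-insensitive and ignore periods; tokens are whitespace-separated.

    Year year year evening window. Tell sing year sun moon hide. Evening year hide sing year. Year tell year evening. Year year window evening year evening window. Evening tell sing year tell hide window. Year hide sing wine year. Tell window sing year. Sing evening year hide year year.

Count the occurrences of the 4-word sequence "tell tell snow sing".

0

Scanning the 46 overlapping 4-gram windows for "tell tell snow sing":
  (none found)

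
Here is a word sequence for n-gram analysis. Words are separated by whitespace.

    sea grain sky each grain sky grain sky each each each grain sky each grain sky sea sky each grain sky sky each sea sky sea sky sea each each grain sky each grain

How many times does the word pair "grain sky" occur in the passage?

7

Scanning the 33 overlapping bigram windows for "grain sky":
  position 2–3: grain sky
  position 5–6: grain sky
  position 7–8: grain sky
  position 12–13: grain sky
  position 15–16: grain sky
  position 20–21: grain sky
  position 31–32: grain sky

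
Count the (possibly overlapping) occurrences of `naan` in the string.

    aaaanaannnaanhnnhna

Sliding a length-4 window over the 19 characters (16 positions):
  position 5–8: naan
  position 10–13: naan

2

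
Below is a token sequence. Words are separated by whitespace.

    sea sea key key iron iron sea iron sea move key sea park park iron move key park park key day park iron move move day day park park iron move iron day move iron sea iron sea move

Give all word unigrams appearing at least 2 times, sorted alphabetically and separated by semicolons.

day; iron; key; move; park; sea

Unigram counts meeting the condition (at least 2 times):
  day: 4
  iron: 9
  key: 5
  move: 7
  park: 7
  sea: 7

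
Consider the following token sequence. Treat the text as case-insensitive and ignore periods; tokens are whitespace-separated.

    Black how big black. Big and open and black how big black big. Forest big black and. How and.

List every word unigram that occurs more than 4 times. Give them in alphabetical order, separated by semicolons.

Unigram counts meeting the condition (more than 4 times):
  big: 5
  black: 5

big; black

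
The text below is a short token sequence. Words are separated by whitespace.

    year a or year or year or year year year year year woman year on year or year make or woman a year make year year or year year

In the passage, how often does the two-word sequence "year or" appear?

4

Scanning the 28 overlapping bigram windows for "year or":
  position 4–5: year or
  position 6–7: year or
  position 16–17: year or
  position 26–27: year or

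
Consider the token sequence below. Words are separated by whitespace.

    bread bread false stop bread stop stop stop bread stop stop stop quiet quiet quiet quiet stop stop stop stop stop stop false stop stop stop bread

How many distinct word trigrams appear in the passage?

27 tokens → 25 trigram windows in total.
Repeated trigrams (each contributes count−1 duplicates):
  stop stop stop: 7
  bread stop stop: 2
  quiet quiet quiet: 2
  stop bread stop: 2
  stop stop bread: 2
10 duplicate windows → 25 − 10 = 15 distinct.

15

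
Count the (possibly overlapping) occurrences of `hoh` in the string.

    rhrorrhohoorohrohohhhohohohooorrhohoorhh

Sliding a length-3 window over the 40 characters (38 positions):
  position 7–9: hoh
  position 17–19: hoh
  position 21–23: hoh
  position 23–25: hoh
  position 25–27: hoh
  position 33–35: hoh

6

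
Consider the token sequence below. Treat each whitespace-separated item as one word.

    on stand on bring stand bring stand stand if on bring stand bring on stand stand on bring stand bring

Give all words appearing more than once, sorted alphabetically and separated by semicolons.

bring; on; stand

Unigram counts meeting the condition (more than once):
  bring: 6
  on: 5
  stand: 8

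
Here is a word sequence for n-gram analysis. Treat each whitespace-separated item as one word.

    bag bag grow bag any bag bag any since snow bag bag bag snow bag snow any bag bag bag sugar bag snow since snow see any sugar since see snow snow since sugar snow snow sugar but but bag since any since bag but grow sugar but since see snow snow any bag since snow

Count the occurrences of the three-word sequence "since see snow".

2

Scanning the 54 overlapping trigram windows for "since see snow":
  position 29–31: since see snow
  position 49–51: since see snow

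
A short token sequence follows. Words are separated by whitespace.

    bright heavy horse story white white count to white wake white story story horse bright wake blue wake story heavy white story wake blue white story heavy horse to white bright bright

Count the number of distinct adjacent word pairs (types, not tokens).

32 tokens → 31 bigram windows in total.
Repeated bigrams (each contributes count−1 duplicates):
  white story: 3
  heavy horse: 2
  story heavy: 2
  to white: 2
  wake blue: 2
6 duplicate windows → 31 − 6 = 25 distinct.

25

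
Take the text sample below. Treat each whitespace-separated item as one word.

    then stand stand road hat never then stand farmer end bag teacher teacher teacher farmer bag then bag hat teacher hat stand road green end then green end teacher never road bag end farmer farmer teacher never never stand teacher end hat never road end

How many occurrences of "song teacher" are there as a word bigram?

0

Scanning the 44 overlapping bigram windows for "song teacher":
  (none found)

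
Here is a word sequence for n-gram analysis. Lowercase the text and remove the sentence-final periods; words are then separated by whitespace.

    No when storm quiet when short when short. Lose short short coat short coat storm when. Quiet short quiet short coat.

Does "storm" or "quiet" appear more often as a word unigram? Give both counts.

"storm": 2 occurrences
"quiet": 3 occurrences

"quiet" (3 vs 2)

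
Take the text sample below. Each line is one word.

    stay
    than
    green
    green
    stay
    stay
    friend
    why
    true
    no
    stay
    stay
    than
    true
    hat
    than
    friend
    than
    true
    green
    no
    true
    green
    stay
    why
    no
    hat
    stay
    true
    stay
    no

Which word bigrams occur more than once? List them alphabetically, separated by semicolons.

green stay; stay stay; stay than; than true; true green

Bigram counts meeting the condition (more than once):
  green stay: 2
  stay stay: 2
  stay than: 2
  than true: 2
  true green: 2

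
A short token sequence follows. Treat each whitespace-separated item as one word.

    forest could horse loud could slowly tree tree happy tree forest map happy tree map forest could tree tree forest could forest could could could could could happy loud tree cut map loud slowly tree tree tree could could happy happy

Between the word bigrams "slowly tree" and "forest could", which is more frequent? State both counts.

"slowly tree": 2 occurrences
"forest could": 4 occurrences

"forest could" (4 vs 2)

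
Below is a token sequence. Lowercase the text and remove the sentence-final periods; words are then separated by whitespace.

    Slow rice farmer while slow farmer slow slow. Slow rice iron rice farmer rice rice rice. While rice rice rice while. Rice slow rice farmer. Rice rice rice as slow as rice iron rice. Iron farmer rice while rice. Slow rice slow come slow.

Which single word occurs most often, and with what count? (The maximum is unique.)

Unigram frequencies (highest first):
  rice: 19
  slow: 10
  farmer: 5
  while: 4
  iron: 3
  as: 2
  … (1 more, each ≤ 1)

"rice", 19 times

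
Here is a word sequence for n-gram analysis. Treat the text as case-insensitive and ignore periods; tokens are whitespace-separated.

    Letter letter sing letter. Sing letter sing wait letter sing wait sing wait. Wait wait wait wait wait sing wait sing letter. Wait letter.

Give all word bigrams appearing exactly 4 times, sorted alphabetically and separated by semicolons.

letter sing; sing wait

Bigram counts meeting the condition (exactly 4 times):
  letter sing: 4
  sing wait: 4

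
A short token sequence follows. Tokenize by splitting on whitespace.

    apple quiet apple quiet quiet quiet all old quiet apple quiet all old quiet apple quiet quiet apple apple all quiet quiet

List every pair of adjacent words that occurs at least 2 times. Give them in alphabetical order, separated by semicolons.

all old; apple quiet; old quiet; quiet all; quiet apple; quiet quiet

Bigram counts meeting the condition (at least 2 times):
  all old: 2
  apple quiet: 4
  old quiet: 2
  quiet all: 2
  quiet apple: 4
  quiet quiet: 4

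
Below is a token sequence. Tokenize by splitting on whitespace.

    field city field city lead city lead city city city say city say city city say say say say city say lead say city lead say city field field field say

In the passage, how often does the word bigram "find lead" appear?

Scanning the 30 overlapping bigram windows for "find lead":
  (none found)

0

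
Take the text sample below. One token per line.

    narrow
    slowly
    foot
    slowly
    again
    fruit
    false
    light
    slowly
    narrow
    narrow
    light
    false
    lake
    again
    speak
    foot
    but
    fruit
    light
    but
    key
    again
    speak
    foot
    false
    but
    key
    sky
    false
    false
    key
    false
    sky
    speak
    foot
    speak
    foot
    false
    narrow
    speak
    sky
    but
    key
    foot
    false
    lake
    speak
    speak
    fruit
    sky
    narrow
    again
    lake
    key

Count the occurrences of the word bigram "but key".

3

Scanning the 54 overlapping bigram windows for "but key":
  position 21–22: but key
  position 27–28: but key
  position 43–44: but key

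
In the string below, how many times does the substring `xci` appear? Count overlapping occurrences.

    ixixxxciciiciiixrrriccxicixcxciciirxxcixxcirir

4

Sliding a length-3 window over the 46 characters (44 positions):
  position 6–8: xci
  position 29–31: xci
  position 37–39: xci
  position 41–43: xci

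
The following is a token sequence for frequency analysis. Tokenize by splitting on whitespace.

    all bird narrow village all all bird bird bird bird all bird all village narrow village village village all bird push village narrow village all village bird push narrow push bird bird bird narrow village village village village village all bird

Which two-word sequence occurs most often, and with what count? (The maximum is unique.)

"village village", 6 times

Bigram frequencies (highest first):
  village village: 6
  all bird: 5
  bird bird: 5
  narrow village: 4
  village all: 4
  bird narrow: 2
  … (10 more, each ≤ 2)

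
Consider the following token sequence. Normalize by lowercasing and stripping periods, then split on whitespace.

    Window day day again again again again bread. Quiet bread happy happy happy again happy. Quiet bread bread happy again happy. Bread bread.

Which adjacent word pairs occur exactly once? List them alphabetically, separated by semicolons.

Bigram counts meeting the condition (exactly once):
  again bread: 1
  bread quiet: 1
  day again: 1
  day day: 1
  happy bread: 1
  happy quiet: 1
  window day: 1

again bread; bread quiet; day again; day day; happy bread; happy quiet; window day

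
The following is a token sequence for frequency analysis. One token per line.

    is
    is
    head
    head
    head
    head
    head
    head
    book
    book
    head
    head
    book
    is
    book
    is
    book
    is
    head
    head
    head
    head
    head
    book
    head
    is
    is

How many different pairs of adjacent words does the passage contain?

9

27 tokens → 26 bigram windows in total.
Repeated bigrams (each contributes count−1 duplicates):
  head head: 10
  book is: 3
  head book: 3
  book head: 2
  is book: 2
  is head: 2
  is is: 2
17 duplicate windows → 26 − 17 = 9 distinct.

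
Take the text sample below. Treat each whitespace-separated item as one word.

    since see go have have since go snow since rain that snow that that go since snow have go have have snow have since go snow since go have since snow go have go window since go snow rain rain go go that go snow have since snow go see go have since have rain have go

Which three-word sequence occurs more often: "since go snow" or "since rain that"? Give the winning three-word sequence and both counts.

"since go snow" (3 vs 1)

"since go snow": 3 occurrences
"since rain that": 1 occurrence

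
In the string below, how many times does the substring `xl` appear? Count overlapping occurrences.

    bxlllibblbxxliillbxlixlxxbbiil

Sliding a length-2 window over the 30 characters (29 positions):
  position 2–3: xl
  position 12–13: xl
  position 19–20: xl
  position 22–23: xl

4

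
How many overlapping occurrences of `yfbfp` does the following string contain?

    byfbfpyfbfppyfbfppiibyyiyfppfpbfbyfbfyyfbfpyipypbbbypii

Sliding a length-5 window over the 55 characters (51 positions):
  position 2–6: yfbfp
  position 7–11: yfbfp
  position 13–17: yfbfp
  position 39–43: yfbfp

4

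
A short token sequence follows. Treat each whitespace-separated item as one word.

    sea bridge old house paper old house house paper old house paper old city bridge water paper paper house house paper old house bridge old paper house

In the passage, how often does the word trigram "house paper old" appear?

Scanning the 25 overlapping trigram windows for "house paper old":
  position 4–6: house paper old
  position 8–10: house paper old
  position 11–13: house paper old
  position 20–22: house paper old

4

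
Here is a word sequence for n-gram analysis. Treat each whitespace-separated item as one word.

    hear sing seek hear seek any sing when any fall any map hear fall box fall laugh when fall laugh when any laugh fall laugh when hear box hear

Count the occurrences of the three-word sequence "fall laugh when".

3

Scanning the 27 overlapping trigram windows for "fall laugh when":
  position 16–18: fall laugh when
  position 19–21: fall laugh when
  position 24–26: fall laugh when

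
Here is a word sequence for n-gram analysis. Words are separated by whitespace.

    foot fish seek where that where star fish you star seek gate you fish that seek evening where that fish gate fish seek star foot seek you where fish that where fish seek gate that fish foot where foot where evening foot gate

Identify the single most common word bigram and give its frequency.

Bigram frequencies (highest first):
  fish seek: 3
  where that: 2
  that where: 2
  seek gate: 2
  fish that: 2
  that fish: 2
  … (27 more, each ≤ 2)

"fish seek", 3 times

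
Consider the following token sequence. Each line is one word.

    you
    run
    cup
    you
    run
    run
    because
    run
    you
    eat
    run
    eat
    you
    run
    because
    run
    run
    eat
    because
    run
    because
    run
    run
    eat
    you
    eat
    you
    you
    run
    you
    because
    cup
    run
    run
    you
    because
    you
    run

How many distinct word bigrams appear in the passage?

38 tokens → 37 bigram windows in total.
Repeated bigrams (each contributes count−1 duplicates):
  you run: 5
  because run: 4
  run run: 4
  eat you: 3
  run because: 3
  run eat: 3
  run you: 3
  you because: 2
  … (1 more repeated)
20 duplicate windows → 37 − 20 = 17 distinct.

17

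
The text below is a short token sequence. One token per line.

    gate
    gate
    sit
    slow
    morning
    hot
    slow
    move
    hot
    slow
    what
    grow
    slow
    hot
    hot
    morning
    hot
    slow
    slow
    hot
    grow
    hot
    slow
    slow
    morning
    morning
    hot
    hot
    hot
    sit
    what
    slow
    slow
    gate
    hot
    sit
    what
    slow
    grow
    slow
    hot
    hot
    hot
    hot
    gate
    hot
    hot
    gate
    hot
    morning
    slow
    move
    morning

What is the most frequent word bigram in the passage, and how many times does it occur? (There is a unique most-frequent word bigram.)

Bigram frequencies (highest first):
  hot hot: 7
  hot slow: 4
  morning hot: 3
  slow hot: 3
  slow slow: 3
  gate hot: 3
  … (21 more, each ≤ 2)

"hot hot", 7 times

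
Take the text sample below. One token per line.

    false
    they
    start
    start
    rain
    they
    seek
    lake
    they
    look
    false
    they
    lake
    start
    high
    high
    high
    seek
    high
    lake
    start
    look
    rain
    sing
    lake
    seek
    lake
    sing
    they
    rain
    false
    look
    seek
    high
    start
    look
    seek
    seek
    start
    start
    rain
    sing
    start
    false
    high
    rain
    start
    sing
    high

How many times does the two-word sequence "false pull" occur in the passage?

Scanning the 48 overlapping bigram windows for "false pull":
  (none found)

0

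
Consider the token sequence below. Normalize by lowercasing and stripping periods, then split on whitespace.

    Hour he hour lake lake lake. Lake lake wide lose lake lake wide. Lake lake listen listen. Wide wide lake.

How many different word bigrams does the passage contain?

20 tokens → 19 bigram windows in total.
Repeated bigrams (each contributes count−1 duplicates):
  lake lake: 6
  lake wide: 2
  wide lake: 2
7 duplicate windows → 19 − 7 = 12 distinct.

12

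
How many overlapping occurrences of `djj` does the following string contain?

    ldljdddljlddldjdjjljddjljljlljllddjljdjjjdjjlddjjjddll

Sliding a length-3 window over the 54 characters (52 positions):
  position 16–18: djj
  position 38–40: djj
  position 42–44: djj
  position 47–49: djj

4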